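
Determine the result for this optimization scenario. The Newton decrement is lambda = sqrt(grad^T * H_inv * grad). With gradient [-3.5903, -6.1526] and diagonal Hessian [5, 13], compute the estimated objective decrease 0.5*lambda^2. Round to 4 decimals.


Step 1: H is diagonal, so H^(-1) * g = [-0.7181, -0.4733].
Step 2: g^T H^(-1) g = sum_i g_i^2 / H_ii
  = (-3.5903)^2/5 + (-6.1526)^2/13
  = 2.5781 + 2.9119 = 5.4899
Step 3: Objective decrease = 0.5 * g^T H^(-1) g = 2.745


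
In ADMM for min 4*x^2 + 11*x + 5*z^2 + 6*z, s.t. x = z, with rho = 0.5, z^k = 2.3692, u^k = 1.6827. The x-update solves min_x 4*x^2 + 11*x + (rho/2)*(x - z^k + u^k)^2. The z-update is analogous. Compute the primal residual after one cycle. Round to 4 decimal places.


ADMM iteration with rho = 0.5, z^k = 2.3692, u^k = 1.6827
Step 1: x-update.
Minimize 4*x^2 + 11*x + (0.5/2)*(x - 2.3692 + 1.6827)^2
FOC: (2*4 + 0.5)*x = -11 + 0.5*(2.3692 - 1.6827)
x^{k+1} = -1.2537
Step 2: z-update.
Minimize 5*z^2 + 6*z + (0.5/2)*(-1.2537 - z + 1.6827)^2
FOC: (2*5 + 0.5)*z = -6 + 0.5*(-1.2537 + 1.6827)
z^{k+1} = -0.551
Step 3: u-update.
u^{k+1} = 1.6827 - 1.2537 + 0.551 = 0.98
Step 4: Primal residual = |-1.2537 + 0.551| = 0.7027


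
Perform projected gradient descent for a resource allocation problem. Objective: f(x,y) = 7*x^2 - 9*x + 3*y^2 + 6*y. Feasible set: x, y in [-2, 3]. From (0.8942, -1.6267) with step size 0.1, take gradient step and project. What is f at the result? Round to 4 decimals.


Step 1: Compute gradient at (0.8942, -1.6267).
grad_x = 2*7*0.8942 - 9 = 3.5188
grad_y = 2*3*-1.6267 + 6 = -3.7602
Step 2: Gradient step.
x_raw = 0.8942 - 0.1*3.5188 = 0.5423
y_raw = -1.6267 - 0.1*-3.7602 = -1.2507
Step 3: Project onto [-2, 3].
x_proj = clip(0.5423) = 0.5423
y_proj = clip(-1.2507) = -1.2507
Step 4: Evaluate f.
f(0.5423, -1.2507) = -5.6336


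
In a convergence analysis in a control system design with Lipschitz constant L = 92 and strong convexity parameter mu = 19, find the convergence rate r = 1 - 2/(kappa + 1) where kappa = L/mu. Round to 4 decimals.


Step 1: Compute the condition number.
kappa = L/mu = 92/19 = 4.8421
Step 2: Compute the convergence rate.
r = 1 - 2/(kappa + 1) = 1 - 2*mu/(L + mu) = (L - mu)/(L + mu) = 73/111 = 0.6577


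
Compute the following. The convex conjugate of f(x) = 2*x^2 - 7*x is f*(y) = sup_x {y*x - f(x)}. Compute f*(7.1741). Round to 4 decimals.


f*(y) = sup_x {y*x - a*x^2 - b*x} = sup_x {(y-b)*x - a*x^2}
FOC: (y - b) - 2a*x = 0 => x* = (y - b)/(2a)
x* = (7.1741 + 7)/(2*2) = 3.5435
f*(7.1741) = (y-b)^2/(4a) = (7.1741 + 7)^2/(4*2)
= 200.9051/8 = 25.1131


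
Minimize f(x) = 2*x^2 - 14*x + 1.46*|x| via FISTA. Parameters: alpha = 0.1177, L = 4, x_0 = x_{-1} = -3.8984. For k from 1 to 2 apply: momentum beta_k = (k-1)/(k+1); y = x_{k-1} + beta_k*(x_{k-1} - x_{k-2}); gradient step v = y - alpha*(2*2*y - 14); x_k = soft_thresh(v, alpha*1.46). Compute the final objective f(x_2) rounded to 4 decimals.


FISTA on f(x) = 2*x^2 - 14*x + 1.46*|x|
L = 4, alpha = 0.1177
Iteration 1: beta = 0.0, y = -3.8984 + 0.0*(-3.8984 + 3.8984) = -3.8984
  grad(y) = -29.5936, v = y - alpha*grad = -0.4152
  prox(v) = soft_thresh(-0.4152, 0.1718) = -0.2434
Iteration 2: beta = 0.3333, y = -0.2434 + 0.3333*(-0.2434 + 3.8984) = 0.9749
  grad(y) = -10.1002, v = y - alpha*grad = 2.1637
  prox(v) = soft_thresh(2.1637, 0.1718) = 1.9919
f(x_2) = 2*1.9919^2 - 14*1.9919 + 1.46*|1.9919| = -17.0431


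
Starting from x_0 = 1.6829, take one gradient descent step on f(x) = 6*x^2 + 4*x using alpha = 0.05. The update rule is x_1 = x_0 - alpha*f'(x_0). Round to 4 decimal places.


We compute the gradient at x_0 and apply the update.
f'(x) = 12*x + 4
f'(1.6829) = 12*1.6829 + 4 = 24.1948
x_1 = 1.6829 - 0.05*24.1948 = 0.4732


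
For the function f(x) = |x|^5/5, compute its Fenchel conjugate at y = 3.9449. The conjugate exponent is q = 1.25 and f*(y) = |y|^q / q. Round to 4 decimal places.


The conjugate exponent q satisfies 1/p + 1/q = 1.
p = 5, so q = 5/(5 - 1) = 1.25
|y|^q = 3.9449^1.25 = 5.5596
f*(3.9449) = 5.5596 / 1.25 = 4.4477


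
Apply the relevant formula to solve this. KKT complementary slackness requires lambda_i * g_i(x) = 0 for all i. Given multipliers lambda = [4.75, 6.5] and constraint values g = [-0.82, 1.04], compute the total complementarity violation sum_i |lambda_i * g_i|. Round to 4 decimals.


KKT complementary slackness check:
lambda_1 * g_1 = 4.75 * -0.82 = -3.895
lambda_2 * g_2 = 6.5 * 1.04 = 6.76
Total violation = 3.895 + 6.76 = 10.655


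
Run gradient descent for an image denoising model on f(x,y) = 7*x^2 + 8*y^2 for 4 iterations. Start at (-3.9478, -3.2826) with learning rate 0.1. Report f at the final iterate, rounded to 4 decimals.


Gradient descent on f(x,y) = 7*x^2 + 8*y^2.
Starting point: (-3.9478, -3.2826), alpha = 0.1
Step 1: grad_x = 2*7*-3.9478 = -55.2692, grad_y = 2*8*-3.2826 = -52.5216
  x_1 = -3.9478 - 0.1*-55.2692 = 1.5791
  y_1 = -3.2826 - 0.1*-52.5216 = 1.9696
Step 2: grad_x = 2*7*1.5791 = 22.1077, grad_y = 2*8*1.9696 = 31.513
  x_2 = 1.5791 - 0.1*22.1077 = -0.6316
  y_2 = 1.9696 - 0.1*31.513 = -1.1817
Step 3: grad_x = 2*7*-0.6316 = -8.8431, grad_y = 2*8*-1.1817 = -18.9078
  x_3 = -0.6316 - 0.1*-8.8431 = 0.2527
  y_3 = -1.1817 - 0.1*-18.9078 = 0.709
Step 4: grad_x = 2*7*0.2527 = 3.5372, grad_y = 2*8*0.709 = 11.3447
  x_4 = 0.2527 - 0.1*3.5372 = -0.1011
  y_4 = 0.709 - 0.1*11.3447 = -0.4254
f(-0.1011, -0.4254) = 7*(-0.1011)^2 + 8*(-0.4254)^2 = 1.5194


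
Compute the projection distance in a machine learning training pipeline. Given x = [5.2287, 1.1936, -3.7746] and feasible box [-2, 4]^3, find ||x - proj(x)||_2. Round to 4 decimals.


Project each component onto [-2, 4].
clip(5.2287) = 4.0, clip(1.1936) = 1.1936, clip(-3.7746) = -2.0
Projection = [4.0, 1.1936, -2.0]
Squared diffs: [1.5097, 0.0, 3.1492]
Distance = sqrt(4.6589) = 2.1585


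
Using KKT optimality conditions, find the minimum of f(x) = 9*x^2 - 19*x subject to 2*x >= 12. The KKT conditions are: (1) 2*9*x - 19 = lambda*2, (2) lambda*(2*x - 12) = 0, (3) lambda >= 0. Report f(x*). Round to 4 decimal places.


Step 1: Try lambda = 0 (constraint inactive).
x_unc = 19/(2*9) = 1.0556
Check: 2*1.0556 = 2.1112 < 12 -- violated!
Step 2: Constraint must be active: 2*x = 12
x* = 12/2 = 6.0
lambda = (2*9*6.0 - 19)/2 = 44.5
Step 3: Compute optimal value.
f(x*) = 9*6.0^2 - 19*6.0 = 210.0


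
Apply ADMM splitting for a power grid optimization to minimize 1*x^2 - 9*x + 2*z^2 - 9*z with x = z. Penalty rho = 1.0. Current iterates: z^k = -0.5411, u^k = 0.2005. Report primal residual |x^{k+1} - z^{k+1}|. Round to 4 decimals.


ADMM iteration with rho = 1.0, z^k = -0.5411, u^k = 0.2005
Step 1: x-update.
Minimize 1*x^2 - 9*x + (1.0/2)*(x + 0.5411 + 0.2005)^2
FOC: (2*1 + 1.0)*x = 9 + 1.0*(-0.5411 - 0.2005)
x^{k+1} = 2.7528
Step 2: z-update.
Minimize 2*z^2 - 9*z + (1.0/2)*(2.7528 - z + 0.2005)^2
FOC: (2*2 + 1.0)*z = 9 + 1.0*(2.7528 + 0.2005)
z^{k+1} = 2.3907
Step 3: u-update.
u^{k+1} = 0.2005 + 2.7528 - 2.3907 = 0.5626
Step 4: Primal residual = |2.7528 - 2.3907| = 0.3621


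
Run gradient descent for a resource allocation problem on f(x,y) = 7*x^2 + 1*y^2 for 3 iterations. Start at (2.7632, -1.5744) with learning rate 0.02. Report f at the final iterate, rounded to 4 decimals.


Gradient descent on f(x,y) = 7*x^2 + 1*y^2.
Starting point: (2.7632, -1.5744), alpha = 0.02
Step 1: grad_x = 2*7*2.7632 = 38.6848, grad_y = 2*1*-1.5744 = -3.1488
  x_1 = 2.7632 - 0.02*38.6848 = 1.9895
  y_1 = -1.5744 - 0.02*-3.1488 = -1.5114
Step 2: grad_x = 2*7*1.9895 = 27.8531, grad_y = 2*1*-1.5114 = -3.0228
  x_2 = 1.9895 - 0.02*27.8531 = 1.4324
  y_2 = -1.5114 - 0.02*-3.0228 = -1.451
Step 3: grad_x = 2*7*1.4324 = 20.0542, grad_y = 2*1*-1.451 = -2.9019
  x_3 = 1.4324 - 0.02*20.0542 = 1.0314
  y_3 = -1.451 - 0.02*-2.9019 = -1.3929
f(1.0314, -1.3929) = 7*1.0314^2 + 1*(-1.3929)^2 = 9.3862


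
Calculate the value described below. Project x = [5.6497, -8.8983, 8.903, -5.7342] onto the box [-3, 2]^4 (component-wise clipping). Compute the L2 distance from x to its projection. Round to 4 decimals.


Project each component onto [-3, 2].
clip(5.6497) = 2.0, clip(-8.8983) = -3.0, clip(8.903) = 2.0, clip(-5.7342) = -3.0
Projection = [2.0, -3.0, 2.0, -3.0]
Squared diffs: [13.3203, 34.7899, 47.6514, 7.4758]
Distance = sqrt(103.2374) = 10.1606


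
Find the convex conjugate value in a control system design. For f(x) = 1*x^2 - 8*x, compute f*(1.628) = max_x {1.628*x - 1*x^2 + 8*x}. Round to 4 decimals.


f*(y) = sup_x {y*x - a*x^2 - b*x} = sup_x {(y-b)*x - a*x^2}
FOC: (y - b) - 2a*x = 0 => x* = (y - b)/(2a)
x* = (1.628 + 8)/(2*1) = 4.814
f*(1.628) = (y-b)^2/(4a) = (1.628 + 8)^2/(4*1)
= 92.6984/4 = 23.1746


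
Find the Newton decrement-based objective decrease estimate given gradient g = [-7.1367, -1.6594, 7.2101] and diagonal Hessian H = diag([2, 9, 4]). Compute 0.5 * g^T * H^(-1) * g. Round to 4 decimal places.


Step 1: H is diagonal, so H^(-1) * g = [-3.5684, -0.1844, 1.8025].
Step 2: g^T H^(-1) g = sum_i g_i^2 / H_ii
  = (-7.1367)^2/2 + (-1.6594)^2/9 + (7.2101)^2/4
  = 25.4662 + 0.306 + 12.9964 = 38.7686
Step 3: Objective decrease = 0.5 * g^T H^(-1) g = 19.3843


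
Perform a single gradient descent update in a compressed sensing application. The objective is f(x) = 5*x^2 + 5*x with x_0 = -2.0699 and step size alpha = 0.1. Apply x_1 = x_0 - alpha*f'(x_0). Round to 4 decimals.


We compute the gradient at x_0 and apply the update.
f'(x) = 10*x + 5
f'(-2.0699) = 10*-2.0699 + 5 = -15.699
x_1 = -2.0699 - 0.1*-15.699 = -0.5


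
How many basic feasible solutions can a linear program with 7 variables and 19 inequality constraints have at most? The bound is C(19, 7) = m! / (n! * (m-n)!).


Each vertex corresponds to some choice of n active constraints out of m, so the number of vertices is at most C(m, n) = m! / (n!(m-n)!).
m = 19, n = 7
Numerator: 19 * 18 * 17 * 16 * 15 * 14 * 13
Denominator: 7! = 5040
C(19, 7) = 50388


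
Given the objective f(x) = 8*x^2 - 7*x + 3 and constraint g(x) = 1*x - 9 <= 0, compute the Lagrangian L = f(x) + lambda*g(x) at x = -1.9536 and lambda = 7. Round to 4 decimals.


Step 1: Evaluate f(x).
f(-1.9536) = 8*(-1.9536)^2 - 7*(-1.9536) + 3 = 47.2076
Step 2: Evaluate g(x).
g(-1.9536) = 1*-1.9536 - 9 = -10.9536
Step 3: Compute Lagrangian.
L = 47.2076 + 7*-10.9536 = -29.4676


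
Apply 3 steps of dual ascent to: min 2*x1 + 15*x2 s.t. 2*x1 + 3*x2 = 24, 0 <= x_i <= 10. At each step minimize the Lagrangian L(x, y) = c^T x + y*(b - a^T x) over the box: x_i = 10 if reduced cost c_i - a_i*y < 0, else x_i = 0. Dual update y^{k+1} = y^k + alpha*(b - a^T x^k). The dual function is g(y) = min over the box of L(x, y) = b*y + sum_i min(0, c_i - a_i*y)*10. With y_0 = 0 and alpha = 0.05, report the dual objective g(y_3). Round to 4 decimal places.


Dual ascent for LP: min 2*x1 + 15*x2, 2*x1 + 3*x2 = 24, 0 <= x_i <= 10
Step 1: y^k = 0.0, reduced costs: (2.0, 15.0)
  x^k = (0.0, 0.0), subgradient = b - a^T x = 24.0
  y^{k+1} = 0.0 + 0.05*24.0 = 1.2
Step 2: y^k = 1.2, reduced costs: (-0.4, 11.4)
  x^k = (10.0, 0.0), subgradient = b - a^T x = 4.0
  y^{k+1} = 1.2 + 0.05*4.0 = 1.4
Step 3: y^k = 1.4, reduced costs: (-0.8, 10.8)
  x^k = (10.0, 0.0), subgradient = b - a^T x = 4.0
  y^{k+1} = 1.4 + 0.05*4.0 = 1.6
Dual objective at y_3 = 1.6: reduced costs (-1.2, 10.2), box minimizer x = (10.0, 0.0)
g(y_3) = b*y + (c1 - a1*y)*x1 + (c2 - a2*y)*x2 = 24*1.6 + (-1.2)*10.0 + 10.2*0.0 = 38.4 - 12.0 + 0.0 = 26.4


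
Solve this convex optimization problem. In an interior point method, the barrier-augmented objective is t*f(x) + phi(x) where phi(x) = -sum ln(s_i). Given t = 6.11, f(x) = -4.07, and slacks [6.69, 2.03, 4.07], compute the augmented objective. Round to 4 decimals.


Step 1: Compute log-barrier.
ln values: [1.9006, 0.708, 1.4036]
phi = -(1.9006 + 0.708 + 1.4036) = -4.0123
Step 2: Compute augmented objective.
t*f(x) = 6.11*-4.07 = -24.8677
Total = -24.8677 - 4.0123 = -28.88


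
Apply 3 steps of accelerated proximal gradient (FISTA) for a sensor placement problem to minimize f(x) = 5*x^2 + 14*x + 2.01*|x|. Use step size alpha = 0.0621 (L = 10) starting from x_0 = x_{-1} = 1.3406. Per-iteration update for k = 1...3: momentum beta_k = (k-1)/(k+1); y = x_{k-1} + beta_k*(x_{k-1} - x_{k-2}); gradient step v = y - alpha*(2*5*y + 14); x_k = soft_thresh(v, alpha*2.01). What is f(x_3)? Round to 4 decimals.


FISTA on f(x) = 5*x^2 + 14*x + 2.01*|x|
L = 10, alpha = 0.0621
Iteration 1: beta = 0.0, y = 1.3406 + 0.0*(1.3406 - 1.3406) = 1.3406
  grad(y) = 27.406, v = y - alpha*grad = -0.3613
  prox(v) = soft_thresh(-0.3613, 0.1248) = -0.2365
Iteration 2: beta = 0.3333, y = -0.2365 + 0.3333*(-0.2365 - 1.3406) = -0.7622
  grad(y) = 6.3781, v = y - alpha*grad = -1.1583
  prox(v) = soft_thresh(-1.1583, 0.1248) = -1.0334
Iteration 3: beta = 0.5, y = -1.0334 + 0.5*(-1.0334 + 0.2365) = -1.4319
  grad(y) = -0.3193, v = y - alpha*grad = -1.4121
  prox(v) = soft_thresh(-1.4121, 0.1248) = -1.2873
f(x_3) = 5*(-1.2873)^2 + 14*(-1.2873) + 2.01*|-1.2873| = -7.149


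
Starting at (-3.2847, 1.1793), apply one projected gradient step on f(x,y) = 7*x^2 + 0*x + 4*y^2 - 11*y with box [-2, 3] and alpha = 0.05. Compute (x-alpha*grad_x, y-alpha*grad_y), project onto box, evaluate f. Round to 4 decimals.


Step 1: Compute gradient at (-3.2847, 1.1793).
grad_x = 2*7*-3.2847 + 0 = -45.9858
grad_y = 2*4*1.1793 - 11 = -1.5656
Step 2: Gradient step.
x_raw = -3.2847 - 0.05*-45.9858 = -0.9854
y_raw = 1.1793 - 0.05*-1.5656 = 1.2576
Step 3: Project onto [-2, 3].
x_proj = clip(-0.9854) = -0.9854
y_proj = clip(1.2576) = 1.2576
Step 4: Evaluate f.
f(-0.9854, 1.2576) = -0.7101


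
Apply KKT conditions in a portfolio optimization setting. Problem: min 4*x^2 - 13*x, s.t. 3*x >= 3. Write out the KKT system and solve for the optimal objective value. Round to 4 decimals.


Step 1: Try lambda = 0 (constraint inactive).
Stationarity: 2*4*x - 13 = 0
x* = 13/(2*4) = 1.625
Check constraint: 3*1.625 = 4.875 >= 3 -- satisfied.
Step 2: Compute optimal value.
f(x*) = 4*1.625^2 - 13*1.625 = -10.5625


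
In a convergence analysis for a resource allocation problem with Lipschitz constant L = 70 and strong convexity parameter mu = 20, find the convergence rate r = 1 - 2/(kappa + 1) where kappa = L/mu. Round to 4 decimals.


Step 1: Compute the condition number.
kappa = L/mu = 70/20 = 3.5
Step 2: Compute the convergence rate.
r = 1 - 2/(kappa + 1) = 1 - 2*mu/(L + mu) = (L - mu)/(L + mu) = 50/90 = 0.5556


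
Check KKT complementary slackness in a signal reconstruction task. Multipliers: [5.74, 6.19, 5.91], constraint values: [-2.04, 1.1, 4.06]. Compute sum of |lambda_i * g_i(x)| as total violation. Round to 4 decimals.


KKT complementary slackness check:
lambda_1 * g_1 = 5.74 * -2.04 = -11.7096
lambda_2 * g_2 = 6.19 * 1.1 = 6.809
lambda_3 * g_3 = 5.91 * 4.06 = 23.9946
Total violation = 11.7096 + 6.809 + 23.9946 = 42.5132


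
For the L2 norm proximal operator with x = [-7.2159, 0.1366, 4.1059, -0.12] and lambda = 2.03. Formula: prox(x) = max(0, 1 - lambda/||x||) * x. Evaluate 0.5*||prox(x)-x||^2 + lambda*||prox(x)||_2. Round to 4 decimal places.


Step 1: Compute ||x||.
||x|| = 8.3043
Step 2: Compute scaling factor.
scale = max(0, 1 - 2.03/8.3043) = 0.7555
Step 3: prox(x) = [-5.452, 0.1032, 3.1022, -0.0907]
||prox(x)|| = 6.2743
Step 4: Proximal objective.
0.5*||prox-x||^2 = 2.0605
lambda*||prox|| = 12.7368
Total = 14.7972


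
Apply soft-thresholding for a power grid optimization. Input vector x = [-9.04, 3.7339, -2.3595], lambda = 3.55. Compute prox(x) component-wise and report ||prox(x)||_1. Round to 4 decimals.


Soft-thresholding with lambda = 3.55:
prox(-9.04) = sign(-9.04)*max(|-9.04| - 3.55, 0) = -5.49
prox(3.7339) = sign(3.7339)*max(|3.7339| - 3.55, 0) = 0.1839
prox(-2.3595) = sign(-2.3595)*max(|-2.3595| - 3.55, 0) = 0.0
prox(x) = [-5.49, 0.1839, 0.0]
||prox(x)||_1 = 5.49 + 0.1839 + 0.0 = 5.6739


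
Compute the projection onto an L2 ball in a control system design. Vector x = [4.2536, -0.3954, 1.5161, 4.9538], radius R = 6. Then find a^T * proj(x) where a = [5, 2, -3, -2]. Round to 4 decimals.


Step 1: Compute ||x|| (intermediates to 6 decimals).
||x|| = sqrt(4.2536^2 + (-0.3954)^2 + 1.5161^2 + 4.9538^2) = 6.714771
Step 2: Project.
Since ||x|| > R, scale = R/||x|| = 6/6.714771 = 0.893552, proj(x) = scale * x
proj(x) = [3.800813, -0.35331, 1.354714, 4.426478]
Step 3: Dot product.
a^T * proj(x) = 5*3.800813 + 2*(-0.35331) - 3*1.354714 - 2*4.426478 = 5.3803


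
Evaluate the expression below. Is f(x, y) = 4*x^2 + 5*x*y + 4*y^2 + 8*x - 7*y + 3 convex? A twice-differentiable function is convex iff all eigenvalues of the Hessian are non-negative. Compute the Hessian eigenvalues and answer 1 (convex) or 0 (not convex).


The Hessian of f(x,y) = 4*x^2 + 5*x*y + 4*y^2 + 8*x - 7*y + 3 is:
H = [[8, 5], [5, 8]]
Trace = 8 + 8 = 16
Determinant = 8*8 - (5)^2 = 39
Discriminant = (16)^2 - 4*39 = 100.0
Eigenvalues: lambda_1 = 3.0, lambda_2 = 13.0
The function is convex.

1


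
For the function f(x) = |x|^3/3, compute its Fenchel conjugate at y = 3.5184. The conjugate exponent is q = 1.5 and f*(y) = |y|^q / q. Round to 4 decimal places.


The conjugate exponent q satisfies 1/p + 1/q = 1.
p = 3, so q = 3/(3 - 1) = 1.5
|y|^q = 3.5184^1.5 = 6.5996
f*(3.5184) = 6.5996 / 1.5 = 4.3997


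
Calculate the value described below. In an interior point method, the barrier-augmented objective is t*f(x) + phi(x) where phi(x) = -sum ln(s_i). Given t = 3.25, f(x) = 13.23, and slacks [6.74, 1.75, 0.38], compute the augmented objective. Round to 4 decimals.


Step 1: Compute log-barrier.
ln values: [1.9081, 0.5596, -0.9676]
phi = -(1.9081 + 0.5596 - 0.9676) = -1.5001
Step 2: Compute augmented objective.
t*f(x) = 3.25*13.23 = 42.9975
Total = 42.9975 - 1.5001 = 41.4974


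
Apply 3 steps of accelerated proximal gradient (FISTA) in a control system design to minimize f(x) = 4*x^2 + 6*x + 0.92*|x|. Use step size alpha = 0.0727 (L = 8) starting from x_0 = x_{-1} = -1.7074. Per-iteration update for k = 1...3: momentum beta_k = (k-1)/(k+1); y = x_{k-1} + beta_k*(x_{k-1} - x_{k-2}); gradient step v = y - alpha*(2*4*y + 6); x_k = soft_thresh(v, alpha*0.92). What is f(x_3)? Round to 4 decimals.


FISTA on f(x) = 4*x^2 + 6*x + 0.92*|x|
L = 8, alpha = 0.0727
Iteration 1: beta = 0.0, y = -1.7074 + 0.0*(-1.7074 + 1.7074) = -1.7074
  grad(y) = -7.6592, v = y - alpha*grad = -1.1506
  prox(v) = soft_thresh(-1.1506, 0.0669) = -1.0837
Iteration 2: beta = 0.3333, y = -1.0837 + 0.3333*(-1.0837 + 1.7074) = -0.8758
  grad(y) = -1.0063, v = y - alpha*grad = -0.8026
  prox(v) = soft_thresh(-0.8026, 0.0669) = -0.7357
Iteration 3: beta = 0.5, y = -0.7357 + 0.5*(-0.7357 + 1.0837) = -0.5618
  grad(y) = 1.5058, v = y - alpha*grad = -0.6712
  prox(v) = soft_thresh(-0.6712, 0.0669) = -0.6044
f(x_3) = 4*(-0.6044)^2 + 6*(-0.6044) + 0.92*|-0.6044| = -1.6091


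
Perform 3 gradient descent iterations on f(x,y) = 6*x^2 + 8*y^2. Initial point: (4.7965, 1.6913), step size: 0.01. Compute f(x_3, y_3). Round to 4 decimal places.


Gradient descent on f(x,y) = 6*x^2 + 8*y^2.
Starting point: (4.7965, 1.6913), alpha = 0.01
Step 1: grad_x = 2*6*4.7965 = 57.558, grad_y = 2*8*1.6913 = 27.0608
  x_1 = 4.7965 - 0.01*57.558 = 4.2209
  y_1 = 1.6913 - 0.01*27.0608 = 1.4207
Step 2: grad_x = 2*6*4.2209 = 50.651, grad_y = 2*8*1.4207 = 22.7311
  x_2 = 4.2209 - 0.01*50.651 = 3.7144
  y_2 = 1.4207 - 0.01*22.7311 = 1.1934
Step 3: grad_x = 2*6*3.7144 = 44.5729, grad_y = 2*8*1.1934 = 19.0941
  x_3 = 3.7144 - 0.01*44.5729 = 3.2687
  y_3 = 1.1934 - 0.01*19.0941 = 1.0024
f(3.2687, 1.0024) = 6*3.2687^2 + 8*1.0024^2 = 72.1447


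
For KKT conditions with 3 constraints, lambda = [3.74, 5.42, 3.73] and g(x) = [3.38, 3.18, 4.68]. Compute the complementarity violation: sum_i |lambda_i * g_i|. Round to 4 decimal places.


KKT complementary slackness check:
lambda_1 * g_1 = 3.74 * 3.38 = 12.6412
lambda_2 * g_2 = 5.42 * 3.18 = 17.2356
lambda_3 * g_3 = 3.73 * 4.68 = 17.4564
Total violation = 12.6412 + 17.2356 + 17.4564 = 47.3332


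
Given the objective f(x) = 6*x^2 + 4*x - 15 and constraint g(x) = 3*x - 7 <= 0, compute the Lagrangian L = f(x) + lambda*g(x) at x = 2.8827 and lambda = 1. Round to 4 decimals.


Step 1: Evaluate f(x).
f(2.8827) = 6*2.8827^2 + 4*2.8827 - 15 = 46.3906
Step 2: Evaluate g(x).
g(2.8827) = 3*2.8827 - 7 = 1.6481
Step 3: Compute Lagrangian.
L = 46.3906 + 1*1.6481 = 48.0387


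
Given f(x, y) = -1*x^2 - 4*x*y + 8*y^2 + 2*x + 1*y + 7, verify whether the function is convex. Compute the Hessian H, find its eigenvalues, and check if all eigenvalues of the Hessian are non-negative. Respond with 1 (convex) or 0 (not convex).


The Hessian of f(x,y) = -1*x^2 - 4*x*y + 8*y^2 + 2*x + 1*y + 7 is:
H = [[-2, -4], [-4, 16]]
Trace = -2 + 16 = 14
Determinant = -2*16 - (-4)^2 = -48
Discriminant = (14)^2 - 4*-48 = 388.0
Eigenvalues: lambda_1 = -2.8489, lambda_2 = 16.8489
The function is not convex.

0


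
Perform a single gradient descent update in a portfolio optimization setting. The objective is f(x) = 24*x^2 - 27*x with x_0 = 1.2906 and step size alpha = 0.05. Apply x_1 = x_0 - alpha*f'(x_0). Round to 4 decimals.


We compute the gradient at x_0 and apply the update.
f'(x) = 48*x - 27
f'(1.2906) = 48*1.2906 - 27 = 34.9488
x_1 = 1.2906 - 0.05*34.9488 = -0.4568


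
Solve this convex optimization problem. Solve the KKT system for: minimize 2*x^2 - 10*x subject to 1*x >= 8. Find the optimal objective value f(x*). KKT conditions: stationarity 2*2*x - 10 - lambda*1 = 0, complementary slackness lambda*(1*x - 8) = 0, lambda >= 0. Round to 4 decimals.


Step 1: Try lambda = 0 (constraint inactive).
x_unc = 10/(2*2) = 2.5
Check: 1*2.5 = 2.5 < 8 -- violated!
Step 2: Constraint must be active: 1*x = 8
x* = 8/1 = 8.0
lambda = (2*2*8.0 - 10)/1 = 22.0
Step 3: Compute optimal value.
f(x*) = 2*8.0^2 - 10*8.0 = 48.0


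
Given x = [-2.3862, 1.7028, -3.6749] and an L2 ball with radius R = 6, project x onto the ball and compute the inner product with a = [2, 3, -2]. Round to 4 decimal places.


Step 1: Compute ||x|| (intermediates to 6 decimals).
||x|| = sqrt((-2.3862)^2 + 1.7028^2 + (-3.6749)^2) = 4.70089
Step 2: Project.
Since ||x|| <= R, proj = x (no scaling needed).
proj(x) = [-2.3862, 1.7028, -3.6749]
Step 3: Dot product.
a^T * proj(x) = 2*(-2.3862) + 3*1.7028 - 2*(-3.6749) = 7.6858


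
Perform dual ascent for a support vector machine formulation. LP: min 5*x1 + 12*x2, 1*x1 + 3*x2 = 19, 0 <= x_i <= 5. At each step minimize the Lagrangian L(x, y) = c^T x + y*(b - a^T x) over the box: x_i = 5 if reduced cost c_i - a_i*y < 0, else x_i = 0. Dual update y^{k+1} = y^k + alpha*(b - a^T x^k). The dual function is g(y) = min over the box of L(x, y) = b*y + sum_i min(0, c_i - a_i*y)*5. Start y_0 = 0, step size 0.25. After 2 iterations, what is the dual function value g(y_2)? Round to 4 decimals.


Dual ascent for LP: min 5*x1 + 12*x2, 1*x1 + 3*x2 = 19, 0 <= x_i <= 5
Step 1: y^k = 0.0, reduced costs: (5.0, 12.0)
  x^k = (0.0, 0.0), subgradient = b - a^T x = 19.0
  y^{k+1} = 0.0 + 0.25*19.0 = 4.75
Step 2: y^k = 4.75, reduced costs: (0.25, -2.25)
  x^k = (0.0, 5.0), subgradient = b - a^T x = 4.0
  y^{k+1} = 4.75 + 0.25*4.0 = 5.75
Dual objective at y_2 = 5.75: reduced costs (-0.75, -5.25), box minimizer x = (5.0, 5.0)
g(y_2) = b*y + (c1 - a1*y)*x1 + (c2 - a2*y)*x2 = 19*5.75 + (-0.75)*5.0 + (-5.25)*5.0 = 109.25 - 3.75 - 26.25 = 79.25


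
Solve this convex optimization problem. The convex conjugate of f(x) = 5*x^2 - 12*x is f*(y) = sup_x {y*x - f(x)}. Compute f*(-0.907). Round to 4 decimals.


f*(y) = sup_x {y*x - a*x^2 - b*x} = sup_x {(y-b)*x - a*x^2}
FOC: (y - b) - 2a*x = 0 => x* = (y - b)/(2a)
x* = (-0.907 + 12)/(2*5) = 1.1093
f*(-0.907) = (y-b)^2/(4a) = (-0.907 + 12)^2/(4*5)
= 123.0546/20 = 6.1527


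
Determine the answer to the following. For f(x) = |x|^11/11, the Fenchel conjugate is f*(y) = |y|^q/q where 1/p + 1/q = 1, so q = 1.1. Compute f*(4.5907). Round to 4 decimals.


The conjugate exponent q satisfies 1/p + 1/q = 1.
p = 11, so q = 11/(11 - 1) = 1.1
|y|^q = 4.5907^1.1 = 5.3465
f*(4.5907) = 5.3465 / 1.1 = 4.8604


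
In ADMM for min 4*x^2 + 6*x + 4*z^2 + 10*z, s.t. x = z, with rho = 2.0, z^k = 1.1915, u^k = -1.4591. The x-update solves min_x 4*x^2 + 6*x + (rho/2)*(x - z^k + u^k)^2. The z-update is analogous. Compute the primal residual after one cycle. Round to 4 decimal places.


ADMM iteration with rho = 2.0, z^k = 1.1915, u^k = -1.4591
Step 1: x-update.
Minimize 4*x^2 + 6*x + (2.0/2)*(x - 1.1915 - 1.4591)^2
FOC: (2*4 + 2.0)*x = -6 + 2.0*(1.1915 + 1.4591)
x^{k+1} = -0.0699
Step 2: z-update.
Minimize 4*z^2 + 10*z + (2.0/2)*(-0.0699 - z - 1.4591)^2
FOC: (2*4 + 2.0)*z = -10 + 2.0*(-0.0699 - 1.4591)
z^{k+1} = -1.3058
Step 3: u-update.
u^{k+1} = -1.4591 - 0.0699 + 1.3058 = -0.2232
Step 4: Primal residual = |-0.0699 + 1.3058| = 1.2359


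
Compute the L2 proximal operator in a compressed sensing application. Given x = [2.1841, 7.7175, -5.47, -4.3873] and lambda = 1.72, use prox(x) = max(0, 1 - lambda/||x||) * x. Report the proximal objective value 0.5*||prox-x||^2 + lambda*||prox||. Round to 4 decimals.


Step 1: Compute ||x||.
||x|| = 10.6536
Step 2: Compute scaling factor.
scale = max(0, 1 - 1.72/10.6536) = 0.8386
Step 3: prox(x) = [1.8315, 6.4715, -4.5869, -3.679]
||prox(x)|| = 8.9336
Step 4: Proximal objective.
0.5*||prox-x||^2 = 1.4792
lambda*||prox|| = 15.3658
Total = 16.845


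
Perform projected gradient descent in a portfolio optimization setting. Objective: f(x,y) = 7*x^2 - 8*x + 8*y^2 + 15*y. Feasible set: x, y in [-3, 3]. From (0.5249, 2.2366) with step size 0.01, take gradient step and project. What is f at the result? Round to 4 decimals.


Step 1: Compute gradient at (0.5249, 2.2366).
grad_x = 2*7*0.5249 - 8 = -0.6514
grad_y = 2*8*2.2366 + 15 = 50.7856
Step 2: Gradient step.
x_raw = 0.5249 - 0.01*-0.6514 = 0.5314
y_raw = 2.2366 - 0.01*50.7856 = 1.7287
Step 3: Project onto [-3, 3].
x_proj = clip(0.5314) = 0.5314
y_proj = clip(1.7287) = 1.7287
Step 4: Evaluate f.
f(0.5314, 1.7287) = 47.5651


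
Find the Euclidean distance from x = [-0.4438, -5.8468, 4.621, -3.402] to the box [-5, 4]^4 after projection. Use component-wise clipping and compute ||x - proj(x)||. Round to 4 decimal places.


Project each component onto [-5, 4].
clip(-0.4438) = -0.4438, clip(-5.8468) = -5.0, clip(4.621) = 4.0, clip(-3.402) = -3.402
Projection = [-0.4438, -5.0, 4.0, -3.402]
Squared diffs: [0.0, 0.7171, 0.3856, 0.0]
Distance = sqrt(1.1027) = 1.0501


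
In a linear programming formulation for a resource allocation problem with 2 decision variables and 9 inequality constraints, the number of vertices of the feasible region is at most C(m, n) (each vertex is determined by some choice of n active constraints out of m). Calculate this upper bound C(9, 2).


Each vertex corresponds to some choice of n active constraints out of m, so the number of vertices is at most C(m, n) = m! / (n!(m-n)!).
m = 9, n = 2
Numerator: 9 * 8
Denominator: 2! = 2
C(9, 2) = 36


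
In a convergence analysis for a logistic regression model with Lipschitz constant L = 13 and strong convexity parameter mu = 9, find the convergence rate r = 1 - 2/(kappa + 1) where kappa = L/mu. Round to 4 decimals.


Step 1: Compute the condition number.
kappa = L/mu = 13/9 = 1.4444
Step 2: Compute the convergence rate.
r = 1 - 2/(kappa + 1) = 1 - 2*mu/(L + mu) = (L - mu)/(L + mu) = 4/22 = 0.1818


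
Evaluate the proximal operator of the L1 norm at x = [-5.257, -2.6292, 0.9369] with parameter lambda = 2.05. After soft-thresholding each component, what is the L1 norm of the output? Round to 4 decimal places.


Soft-thresholding with lambda = 2.05:
prox(-5.257) = sign(-5.257)*max(|-5.257| - 2.05, 0) = -3.207
prox(-2.6292) = sign(-2.6292)*max(|-2.6292| - 2.05, 0) = -0.5792
prox(0.9369) = sign(0.9369)*max(|0.9369| - 2.05, 0) = 0.0
prox(x) = [-3.207, -0.5792, 0.0]
||prox(x)||_1 = 3.207 + 0.5792 + 0.0 = 3.7862


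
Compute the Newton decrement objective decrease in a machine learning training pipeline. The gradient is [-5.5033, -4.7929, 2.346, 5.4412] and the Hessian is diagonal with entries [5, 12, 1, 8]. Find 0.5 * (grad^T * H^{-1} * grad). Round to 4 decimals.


Step 1: H is diagonal, so H^(-1) * g = [-1.1007, -0.3994, 2.346, 0.6802].
Step 2: g^T H^(-1) g = sum_i g_i^2 / H_ii
  = (-5.5033)^2/5 + (-4.7929)^2/12 + (2.346)^2/1 + (5.4412)^2/8
  = 6.0573 + 1.9143 + 5.5037 + 3.7008 = 17.1761
Step 3: Objective decrease = 0.5 * g^T H^(-1) g = 8.5881


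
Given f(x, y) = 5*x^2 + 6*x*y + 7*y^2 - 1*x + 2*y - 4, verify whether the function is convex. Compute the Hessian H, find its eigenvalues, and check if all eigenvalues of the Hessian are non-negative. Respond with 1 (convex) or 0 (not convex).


The Hessian of f(x,y) = 5*x^2 + 6*x*y + 7*y^2 - 1*x + 2*y - 4 is:
H = [[10, 6], [6, 14]]
Trace = 10 + 14 = 24
Determinant = 10*14 - (6)^2 = 104
Discriminant = (24)^2 - 4*104 = 160.0
Eigenvalues: lambda_1 = 5.6754, lambda_2 = 18.3246
The function is convex.

1


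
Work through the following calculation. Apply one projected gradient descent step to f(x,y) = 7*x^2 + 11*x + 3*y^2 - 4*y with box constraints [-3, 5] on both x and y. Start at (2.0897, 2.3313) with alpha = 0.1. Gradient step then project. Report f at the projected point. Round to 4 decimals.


Step 1: Compute gradient at (2.0897, 2.3313).
grad_x = 2*7*2.0897 + 11 = 40.2558
grad_y = 2*3*2.3313 - 4 = 9.9878
Step 2: Gradient step.
x_raw = 2.0897 - 0.1*40.2558 = -1.9359
y_raw = 2.3313 - 0.1*9.9878 = 1.3325
Step 3: Project onto [-3, 5].
x_proj = clip(-1.9359) = -1.9359
y_proj = clip(1.3325) = 1.3325
Step 4: Evaluate f.
f(-1.9359, 1.3325) = 4.9355


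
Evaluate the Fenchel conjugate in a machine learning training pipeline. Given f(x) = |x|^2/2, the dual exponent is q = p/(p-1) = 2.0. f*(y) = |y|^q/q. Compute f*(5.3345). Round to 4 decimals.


The conjugate exponent q satisfies 1/p + 1/q = 1.
p = 2, so q = 2/(2 - 1) = 2.0
|y|^q = 5.3345^2.0 = 28.4569
f*(5.3345) = 28.4569 / 2.0 = 14.2284


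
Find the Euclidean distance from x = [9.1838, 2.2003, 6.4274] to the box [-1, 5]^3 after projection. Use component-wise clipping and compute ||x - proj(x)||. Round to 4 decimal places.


Project each component onto [-1, 5].
clip(9.1838) = 5.0, clip(2.2003) = 2.2003, clip(6.4274) = 5.0
Projection = [5.0, 2.2003, 5.0]
Squared diffs: [17.5042, 0.0, 2.0375]
Distance = sqrt(19.5417) = 4.4206


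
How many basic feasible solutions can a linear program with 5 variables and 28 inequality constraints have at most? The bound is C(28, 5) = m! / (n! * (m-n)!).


Each vertex corresponds to some choice of n active constraints out of m, so the number of vertices is at most C(m, n) = m! / (n!(m-n)!).
m = 28, n = 5
Numerator: 28 * 27 * 26 * 25 * 24
Denominator: 5! = 120
C(28, 5) = 98280


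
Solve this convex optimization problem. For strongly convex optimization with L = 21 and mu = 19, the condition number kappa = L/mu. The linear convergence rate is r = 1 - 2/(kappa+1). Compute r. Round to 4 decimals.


Step 1: Compute the condition number.
kappa = L/mu = 21/19 = 1.1053
Step 2: Compute the convergence rate.
r = 1 - 2/(kappa + 1) = 1 - 2*mu/(L + mu) = (L - mu)/(L + mu) = 2/40 = 0.05


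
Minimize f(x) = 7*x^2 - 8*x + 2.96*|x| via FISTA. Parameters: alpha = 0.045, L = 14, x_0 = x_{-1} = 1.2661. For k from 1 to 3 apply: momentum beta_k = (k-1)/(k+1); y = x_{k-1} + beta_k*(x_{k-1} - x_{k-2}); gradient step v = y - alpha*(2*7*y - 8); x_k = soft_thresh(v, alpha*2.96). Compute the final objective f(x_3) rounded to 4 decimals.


FISTA on f(x) = 7*x^2 - 8*x + 2.96*|x|
L = 14, alpha = 0.045
Iteration 1: beta = 0.0, y = 1.2661 + 0.0*(1.2661 - 1.2661) = 1.2661
  grad(y) = 9.7254, v = y - alpha*grad = 0.8285
  prox(v) = soft_thresh(0.8285, 0.1332) = 0.6953
Iteration 2: beta = 0.3333, y = 0.6953 + 0.3333*(0.6953 - 1.2661) = 0.505
  grad(y) = -0.9303, v = y - alpha*grad = 0.5468
  prox(v) = soft_thresh(0.5468, 0.1332) = 0.4136
Iteration 3: beta = 0.5, y = 0.4136 + 0.5*(0.4136 - 0.6953) = 0.2728
  grad(y) = -4.1803, v = y - alpha*grad = 0.4609
  prox(v) = soft_thresh(0.4609, 0.1332) = 0.3277
f(x_3) = 7*0.3277^2 - 8*0.3277 + 2.96*|0.3277| = -0.8999


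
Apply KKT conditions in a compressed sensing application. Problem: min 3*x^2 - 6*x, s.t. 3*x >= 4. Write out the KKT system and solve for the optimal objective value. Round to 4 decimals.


Step 1: Try lambda = 0 (constraint inactive).
x_unc = 6/(2*3) = 1.0
Check: 3*1.0 = 3.0 < 4 -- violated!
Step 2: Constraint must be active: 3*x = 4
x* = 4/3 = 1.3333 (rounded; the exact value 4/3 is used below)
lambda = (2*3*(4/3) - 6)/3 = 0.6667
Step 3: Compute optimal value.
f(x*) = 3*(4/3)^2 - 6*(4/3) = -2.6667


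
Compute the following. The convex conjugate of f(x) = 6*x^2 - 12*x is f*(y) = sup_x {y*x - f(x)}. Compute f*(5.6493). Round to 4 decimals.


f*(y) = sup_x {y*x - a*x^2 - b*x} = sup_x {(y-b)*x - a*x^2}
FOC: (y - b) - 2a*x = 0 => x* = (y - b)/(2a)
x* = (5.6493 + 12)/(2*6) = 1.4708
f*(5.6493) = (y-b)^2/(4a) = (5.6493 + 12)^2/(4*6)
= 311.4978/24 = 12.9791


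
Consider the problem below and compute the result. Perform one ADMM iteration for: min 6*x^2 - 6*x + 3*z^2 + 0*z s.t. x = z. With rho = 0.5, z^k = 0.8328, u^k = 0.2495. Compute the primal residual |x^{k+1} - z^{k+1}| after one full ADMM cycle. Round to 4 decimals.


ADMM iteration with rho = 0.5, z^k = 0.8328, u^k = 0.2495
Step 1: x-update.
Minimize 6*x^2 - 6*x + (0.5/2)*(x - 0.8328 + 0.2495)^2
FOC: (2*6 + 0.5)*x = 6 + 0.5*(0.8328 - 0.2495)
x^{k+1} = 0.5033
Step 2: z-update.
Minimize 3*z^2 + 0*z + (0.5/2)*(0.5033 - z + 0.2495)^2
FOC: (2*3 + 0.5)*z = 0 + 0.5*(0.5033 + 0.2495)
z^{k+1} = 0.0579
Step 3: u-update.
u^{k+1} = 0.2495 + 0.5033 - 0.0579 = 0.6949
Step 4: Primal residual = |0.5033 - 0.0579| = 0.4454


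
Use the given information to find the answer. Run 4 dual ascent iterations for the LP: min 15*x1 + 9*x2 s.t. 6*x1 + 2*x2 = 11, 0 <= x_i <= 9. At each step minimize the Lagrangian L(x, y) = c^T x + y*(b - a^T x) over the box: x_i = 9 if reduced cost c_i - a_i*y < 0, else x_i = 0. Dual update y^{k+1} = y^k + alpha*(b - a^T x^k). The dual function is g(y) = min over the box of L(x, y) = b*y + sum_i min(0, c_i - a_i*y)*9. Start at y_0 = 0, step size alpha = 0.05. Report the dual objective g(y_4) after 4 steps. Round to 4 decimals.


Dual ascent for LP: min 15*x1 + 9*x2, 6*x1 + 2*x2 = 11, 0 <= x_i <= 9
Step 1: y^k = 0.0, reduced costs: (15.0, 9.0)
  x^k = (0.0, 0.0), subgradient = b - a^T x = 11.0
  y^{k+1} = 0.0 + 0.05*11.0 = 0.55
Step 2: y^k = 0.55, reduced costs: (11.7, 7.9)
  x^k = (0.0, 0.0), subgradient = b - a^T x = 11.0
  y^{k+1} = 0.55 + 0.05*11.0 = 1.1
Step 3: y^k = 1.1, reduced costs: (8.4, 6.8)
  x^k = (0.0, 0.0), subgradient = b - a^T x = 11.0
  y^{k+1} = 1.1 + 0.05*11.0 = 1.65
Step 4: y^k = 1.65, reduced costs: (5.1, 5.7)
  x^k = (0.0, 0.0), subgradient = b - a^T x = 11.0
  y^{k+1} = 1.65 + 0.05*11.0 = 2.2
Dual objective at y_4 = 2.2: reduced costs (1.8, 4.6), box minimizer x = (0.0, 0.0)
g(y_4) = b*y + (c1 - a1*y)*x1 + (c2 - a2*y)*x2 = 11*2.2 + 1.8*0.0 + 4.6*0.0 = 24.2 + 0.0 + 0.0 = 24.2


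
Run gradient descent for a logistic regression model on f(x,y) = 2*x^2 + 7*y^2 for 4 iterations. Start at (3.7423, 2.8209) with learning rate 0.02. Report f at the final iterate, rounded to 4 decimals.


Gradient descent on f(x,y) = 2*x^2 + 7*y^2.
Starting point: (3.7423, 2.8209), alpha = 0.02
Step 1: grad_x = 2*2*3.7423 = 14.9692, grad_y = 2*7*2.8209 = 39.4926
  x_1 = 3.7423 - 0.02*14.9692 = 3.4429
  y_1 = 2.8209 - 0.02*39.4926 = 2.031
Step 2: grad_x = 2*2*3.4429 = 13.7717, grad_y = 2*7*2.031 = 28.4347
  x_2 = 3.4429 - 0.02*13.7717 = 3.1675
  y_2 = 2.031 - 0.02*28.4347 = 1.4624
Step 3: grad_x = 2*2*3.1675 = 12.6699, grad_y = 2*7*1.4624 = 20.473
  x_3 = 3.1675 - 0.02*12.6699 = 2.9141
  y_3 = 1.4624 - 0.02*20.473 = 1.0529
Step 4: grad_x = 2*2*2.9141 = 11.6563, grad_y = 2*7*1.0529 = 14.7405
  x_4 = 2.9141 - 0.02*11.6563 = 2.681
  y_4 = 1.0529 - 0.02*14.7405 = 0.7581
f(2.681, 0.7581) = 2*2.681^2 + 7*0.7581^2 = 18.3979


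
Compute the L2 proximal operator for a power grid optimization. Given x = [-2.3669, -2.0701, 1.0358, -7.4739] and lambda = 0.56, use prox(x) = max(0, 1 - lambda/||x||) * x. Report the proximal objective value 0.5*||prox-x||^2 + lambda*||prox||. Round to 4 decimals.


Step 1: Compute ||x||.
||x|| = 8.1743
Step 2: Compute scaling factor.
scale = max(0, 1 - 0.56/8.1743) = 0.9315
Step 3: prox(x) = [-2.2048, -1.9283, 0.9648, -6.9619]
||prox(x)|| = 7.6143
Step 4: Proximal objective.
0.5*||prox-x||^2 = 0.1568
lambda*||prox|| = 4.264
Total = 4.4208


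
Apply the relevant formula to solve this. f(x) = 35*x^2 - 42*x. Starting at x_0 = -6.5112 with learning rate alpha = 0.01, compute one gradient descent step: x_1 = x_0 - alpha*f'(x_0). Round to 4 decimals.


We compute the gradient at x_0 and apply the update.
f'(x) = 70*x - 42
f'(-6.5112) = 70*-6.5112 - 42 = -497.784
x_1 = -6.5112 - 0.01*-497.784 = -1.5334


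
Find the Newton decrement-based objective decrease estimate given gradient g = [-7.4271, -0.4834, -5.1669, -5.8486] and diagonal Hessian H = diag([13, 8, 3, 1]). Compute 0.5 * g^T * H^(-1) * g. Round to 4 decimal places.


Step 1: H is diagonal, so H^(-1) * g = [-0.5713, -0.0604, -1.7223, -5.8486].
Step 2: g^T H^(-1) g = sum_i g_i^2 / H_ii
  = (-7.4271)^2/13 + (-0.4834)^2/8 + (-5.1669)^2/3 + (-5.8486)^2/1
  = 4.2432 + 0.0292 + 8.899 + 34.2061 = 47.3775
Step 3: Objective decrease = 0.5 * g^T H^(-1) g = 23.6887


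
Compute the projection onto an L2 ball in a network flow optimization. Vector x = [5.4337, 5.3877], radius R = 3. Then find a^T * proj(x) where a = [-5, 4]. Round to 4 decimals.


Step 1: Compute ||x|| (intermediates to 6 decimals).
||x|| = sqrt(5.4337^2 + 5.3877^2) = 7.651954
Step 2: Project.
Since ||x|| > R, scale = R/||x|| = 3/7.651954 = 0.392057, proj(x) = scale * x
proj(x) = [2.13032, 2.112285]
Step 3: Dot product.
a^T * proj(x) = -5*2.13032 + 4*2.112285 = -2.2025


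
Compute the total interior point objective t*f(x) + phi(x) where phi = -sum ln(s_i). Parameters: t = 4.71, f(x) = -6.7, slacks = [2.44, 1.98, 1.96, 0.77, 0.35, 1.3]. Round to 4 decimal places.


Step 1: Compute log-barrier.
ln values: [0.892, 0.6831, 0.6729, -0.2614, -1.0498, 0.2624]
phi = -(0.892 + 0.6831 + 0.6729 - 0.2614 - 1.0498 + 0.2624) = -1.1992
Step 2: Compute augmented objective.
t*f(x) = 4.71*-6.7 = -31.557
Total = -31.557 - 1.1992 = -32.7562


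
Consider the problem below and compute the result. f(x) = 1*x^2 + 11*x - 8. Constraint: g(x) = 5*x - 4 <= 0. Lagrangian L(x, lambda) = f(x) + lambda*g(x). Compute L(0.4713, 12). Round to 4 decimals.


Step 1: Evaluate f(x).
f(0.4713) = 1*0.4713^2 + 11*0.4713 - 8 = -2.5936
Step 2: Evaluate g(x).
g(0.4713) = 5*0.4713 - 4 = -1.6435
Step 3: Compute Lagrangian.
L = -2.5936 + 12*-1.6435 = -22.3156


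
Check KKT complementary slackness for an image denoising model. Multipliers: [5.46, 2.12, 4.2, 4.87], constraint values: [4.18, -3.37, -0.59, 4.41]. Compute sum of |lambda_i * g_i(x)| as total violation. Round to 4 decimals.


KKT complementary slackness check:
lambda_1 * g_1 = 5.46 * 4.18 = 22.8228
lambda_2 * g_2 = 2.12 * -3.37 = -7.1444
lambda_3 * g_3 = 4.2 * -0.59 = -2.478
lambda_4 * g_4 = 4.87 * 4.41 = 21.4767
Total violation = 22.8228 + 7.1444 + 2.478 + 21.4767 = 53.9219


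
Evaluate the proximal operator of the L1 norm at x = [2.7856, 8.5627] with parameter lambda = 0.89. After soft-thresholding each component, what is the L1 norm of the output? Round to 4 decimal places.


Soft-thresholding with lambda = 0.89:
prox(2.7856) = sign(2.7856)*max(|2.7856| - 0.89, 0) = 1.8956
prox(8.5627) = sign(8.5627)*max(|8.5627| - 0.89, 0) = 7.6727
prox(x) = [1.8956, 7.6727]
||prox(x)||_1 = 1.8956 + 7.6727 = 9.5683


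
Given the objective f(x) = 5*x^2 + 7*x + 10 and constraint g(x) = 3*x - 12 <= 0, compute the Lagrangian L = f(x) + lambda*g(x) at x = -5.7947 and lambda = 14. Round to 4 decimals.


Step 1: Evaluate f(x).
f(-5.7947) = 5*(-5.7947)^2 + 7*(-5.7947) + 10 = 137.3298
Step 2: Evaluate g(x).
g(-5.7947) = 3*-5.7947 - 12 = -29.3841
Step 3: Compute Lagrangian.
L = 137.3298 + 14*-29.3841 = -274.0476


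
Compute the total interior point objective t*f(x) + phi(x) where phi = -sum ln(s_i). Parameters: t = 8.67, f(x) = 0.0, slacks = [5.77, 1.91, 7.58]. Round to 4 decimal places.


Step 1: Compute log-barrier.
ln values: [1.7527, 0.6471, 2.0255]
phi = -(1.7527 + 0.6471 + 2.0255) = -4.4253
Step 2: Compute augmented objective.
t*f(x) = 8.67*0.0 = 0.0
Total = 0.0 - 4.4253 = -4.4253
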